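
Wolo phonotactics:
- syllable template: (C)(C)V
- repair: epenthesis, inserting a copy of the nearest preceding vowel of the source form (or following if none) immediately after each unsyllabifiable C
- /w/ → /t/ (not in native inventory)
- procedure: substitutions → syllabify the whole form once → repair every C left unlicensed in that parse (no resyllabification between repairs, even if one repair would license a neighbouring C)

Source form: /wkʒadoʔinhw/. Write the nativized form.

Substitution: /w/ → /t/, giving /tkʒadoʔinht/.
The consonants /t/, /n/, /h/, /t/ cannot be parsed into a legal (C)(C)V syllable (no codas are permitted; onsets may contain at most 2 consonants).
Each unlicensed consonant becomes the onset of a new syllable: /t/ → /ta/, /n/ → /ni/, /h/ → /hi/, /t/ → /ti/.

takʒadoʔinihiti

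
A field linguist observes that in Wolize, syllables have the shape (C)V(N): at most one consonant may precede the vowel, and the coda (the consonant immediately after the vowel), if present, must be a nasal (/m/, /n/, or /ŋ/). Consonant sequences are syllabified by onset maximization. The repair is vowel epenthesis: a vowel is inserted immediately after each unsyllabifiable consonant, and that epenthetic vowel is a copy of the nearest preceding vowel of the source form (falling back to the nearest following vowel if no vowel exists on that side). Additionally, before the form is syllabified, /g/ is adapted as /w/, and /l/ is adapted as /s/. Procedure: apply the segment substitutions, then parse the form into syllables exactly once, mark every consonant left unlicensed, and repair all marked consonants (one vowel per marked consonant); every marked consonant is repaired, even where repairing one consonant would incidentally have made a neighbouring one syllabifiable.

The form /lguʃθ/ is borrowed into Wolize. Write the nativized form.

suwuʃuθu

Substitution: /l/ → /s/, /g/ → /w/, giving /swuʃθ/.
Syllabifying with onset maximization leaves /s/, /ʃ/, /θ/ stranded (only a nasal (/m/, /n/, or /ŋ/) is licensed in coda position; onsets are limited to one consonant).
Each unlicensed consonant becomes the onset of a new syllable: /s/ → /su/, /ʃ/ → /ʃu/, /θ/ → /θu/.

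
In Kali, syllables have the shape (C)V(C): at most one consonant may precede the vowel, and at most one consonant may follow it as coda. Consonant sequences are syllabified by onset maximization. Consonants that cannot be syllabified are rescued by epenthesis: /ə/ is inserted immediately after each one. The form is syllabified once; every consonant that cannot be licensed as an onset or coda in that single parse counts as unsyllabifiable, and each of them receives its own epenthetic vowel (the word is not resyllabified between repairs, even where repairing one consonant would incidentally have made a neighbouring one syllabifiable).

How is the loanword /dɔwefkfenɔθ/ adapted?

dɔwefkəfenɔθ

Syllabifying with onset maximization leaves /k/ stranded (at most one coda consonant is licensed; onsets are limited to one consonant).
Inserting the epenthetic vowel yields /k/ → /kə/.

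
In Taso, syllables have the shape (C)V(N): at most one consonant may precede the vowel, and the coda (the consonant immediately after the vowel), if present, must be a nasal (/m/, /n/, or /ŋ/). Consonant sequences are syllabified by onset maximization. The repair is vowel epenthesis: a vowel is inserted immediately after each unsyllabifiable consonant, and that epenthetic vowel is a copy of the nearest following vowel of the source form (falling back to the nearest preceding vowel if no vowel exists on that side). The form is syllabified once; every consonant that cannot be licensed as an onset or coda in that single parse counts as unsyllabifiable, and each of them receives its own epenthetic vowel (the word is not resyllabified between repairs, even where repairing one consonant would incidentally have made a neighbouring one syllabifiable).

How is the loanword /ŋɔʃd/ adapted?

Syllabifying with onset maximization leaves /ʃ/, /d/ stranded (only a nasal (/m/, /n/, or /ŋ/) is licensed in coda position; onsets are limited to one consonant).
Inserting the epenthetic vowel yields /ʃ/ → /ʃɔ/, /d/ → /dɔ/.

ŋɔʃɔdɔ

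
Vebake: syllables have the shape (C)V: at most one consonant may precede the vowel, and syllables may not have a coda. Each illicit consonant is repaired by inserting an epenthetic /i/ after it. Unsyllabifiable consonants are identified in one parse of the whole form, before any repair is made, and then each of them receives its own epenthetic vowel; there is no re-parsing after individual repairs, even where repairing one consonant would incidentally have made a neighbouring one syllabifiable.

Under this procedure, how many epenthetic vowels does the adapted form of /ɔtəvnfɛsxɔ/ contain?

The unsyllabifiable consonants are /v/, /n/, /s/; each receives one epenthetic vowel.

3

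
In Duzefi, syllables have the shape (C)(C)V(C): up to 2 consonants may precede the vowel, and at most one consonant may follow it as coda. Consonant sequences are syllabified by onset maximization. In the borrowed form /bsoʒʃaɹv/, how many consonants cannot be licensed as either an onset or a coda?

1

Syllabifying with onset maximization leaves /v/ stranded (at most one coda consonant is licensed; onsets may contain at most 2 consonants).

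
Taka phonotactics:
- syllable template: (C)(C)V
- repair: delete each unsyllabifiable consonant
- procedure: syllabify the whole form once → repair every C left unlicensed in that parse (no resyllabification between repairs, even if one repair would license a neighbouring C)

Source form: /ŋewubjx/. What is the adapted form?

The consonants /b/, /j/, /x/ cannot be parsed into a legal (C)(C)V syllable (no codas are permitted; onsets may contain at most 2 consonants).
Each unlicensed consonant is deleted: /b/, /j/, /x/.

ŋewu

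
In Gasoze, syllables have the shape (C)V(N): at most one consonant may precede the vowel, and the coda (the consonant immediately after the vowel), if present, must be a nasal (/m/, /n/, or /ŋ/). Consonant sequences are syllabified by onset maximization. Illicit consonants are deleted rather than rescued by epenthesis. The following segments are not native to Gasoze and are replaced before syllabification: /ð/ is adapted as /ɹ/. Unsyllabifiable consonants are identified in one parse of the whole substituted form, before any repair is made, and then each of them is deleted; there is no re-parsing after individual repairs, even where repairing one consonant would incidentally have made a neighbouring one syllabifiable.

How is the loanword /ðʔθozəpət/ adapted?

θozəpə

Substitution: /ð/ → /ɹ/, giving /ɹʔθozəpət/.
Syllabifying with onset maximization leaves /ɹ/, /ʔ/, /t/ stranded (only a nasal (/m/, /n/, or /ŋ/) is licensed in coda position; onsets are limited to one consonant).
Deleting the stranded consonants removes /ɹ/, /ʔ/, /t/.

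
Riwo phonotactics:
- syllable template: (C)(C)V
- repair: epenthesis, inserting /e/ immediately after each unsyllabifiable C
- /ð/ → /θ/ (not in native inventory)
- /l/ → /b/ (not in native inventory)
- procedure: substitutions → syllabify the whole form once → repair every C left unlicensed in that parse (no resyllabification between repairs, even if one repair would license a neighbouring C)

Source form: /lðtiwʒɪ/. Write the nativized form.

beθtiwʒɪ

Substitution: /l/ → /b/, /ð/ → /θ/, giving /bθtiwʒɪ/.
Under (C)(C)V, the unsyllabifiable consonants are /b/ (no codas are permitted; onsets may contain at most 2 consonants).
Inserting the epenthetic vowel yields /b/ → /be/.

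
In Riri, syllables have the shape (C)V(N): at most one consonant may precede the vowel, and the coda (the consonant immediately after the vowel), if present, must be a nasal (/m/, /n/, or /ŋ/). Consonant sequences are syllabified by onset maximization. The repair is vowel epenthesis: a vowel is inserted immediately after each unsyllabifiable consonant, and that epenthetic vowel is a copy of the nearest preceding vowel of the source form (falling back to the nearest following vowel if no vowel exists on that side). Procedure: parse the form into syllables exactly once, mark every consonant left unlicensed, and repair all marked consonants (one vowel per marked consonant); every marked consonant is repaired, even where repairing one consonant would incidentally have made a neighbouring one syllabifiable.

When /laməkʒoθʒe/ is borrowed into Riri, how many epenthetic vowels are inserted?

The unsyllabifiable consonants are /k/, /θ/; each receives one epenthetic vowel.

2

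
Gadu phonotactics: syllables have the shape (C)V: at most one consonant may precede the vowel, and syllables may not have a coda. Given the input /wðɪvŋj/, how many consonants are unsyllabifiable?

The consonants /w/, /v/, /ŋ/, /j/ cannot be parsed into a legal (C)V syllable (no codas are permitted; onsets are limited to one consonant).

4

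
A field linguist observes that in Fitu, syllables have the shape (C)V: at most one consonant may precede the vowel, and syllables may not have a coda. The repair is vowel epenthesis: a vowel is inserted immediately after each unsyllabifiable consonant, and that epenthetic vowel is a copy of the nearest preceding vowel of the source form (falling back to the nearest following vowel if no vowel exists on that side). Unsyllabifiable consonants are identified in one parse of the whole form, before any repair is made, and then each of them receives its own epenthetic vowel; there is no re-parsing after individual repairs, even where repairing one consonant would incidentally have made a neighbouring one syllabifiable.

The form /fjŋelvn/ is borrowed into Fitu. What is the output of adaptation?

fejeŋelevene

The consonants /f/, /j/, /l/, /v/, /n/ cannot be parsed into a legal (C)V syllable (no codas are permitted; onsets are limited to one consonant).
Epenthesis after each stranded consonant: /f/ → /fe/, /j/ → /je/, /l/ → /le/, /v/ → /ve/, /n/ → /ne/.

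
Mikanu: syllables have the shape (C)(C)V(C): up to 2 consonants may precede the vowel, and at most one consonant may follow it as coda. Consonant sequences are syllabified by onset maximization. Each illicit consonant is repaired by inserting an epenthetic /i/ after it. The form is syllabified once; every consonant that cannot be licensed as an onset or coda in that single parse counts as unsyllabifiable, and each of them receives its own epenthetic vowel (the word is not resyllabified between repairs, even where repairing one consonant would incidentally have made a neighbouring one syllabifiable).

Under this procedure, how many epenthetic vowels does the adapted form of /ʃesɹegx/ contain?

1

The unsyllabifiable consonants are /x/; each receives one epenthetic vowel.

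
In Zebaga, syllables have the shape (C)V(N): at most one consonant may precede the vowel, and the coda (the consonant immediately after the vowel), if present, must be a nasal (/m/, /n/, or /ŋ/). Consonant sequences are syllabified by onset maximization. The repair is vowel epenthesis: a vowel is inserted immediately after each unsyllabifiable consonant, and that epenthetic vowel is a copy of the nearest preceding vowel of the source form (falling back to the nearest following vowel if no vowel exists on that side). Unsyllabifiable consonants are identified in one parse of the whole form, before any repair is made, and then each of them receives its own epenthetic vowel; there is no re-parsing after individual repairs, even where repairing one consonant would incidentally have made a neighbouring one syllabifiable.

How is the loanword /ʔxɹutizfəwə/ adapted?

ʔuxuɹutizifəwə

The consonants /ʔ/, /x/, /z/ cannot be parsed into a legal (C)V(N) syllable (only a nasal (/m/, /n/, or /ŋ/) is licensed in coda position; onsets are limited to one consonant).
Inserting the epenthetic vowel yields /ʔ/ → /ʔu/, /x/ → /xu/, /z/ → /zi/.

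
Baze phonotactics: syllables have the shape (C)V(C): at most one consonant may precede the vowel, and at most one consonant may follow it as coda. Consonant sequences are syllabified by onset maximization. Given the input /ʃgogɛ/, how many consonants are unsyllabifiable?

1

Syllabifying with onset maximization leaves /ʃ/ stranded (at most one coda consonant is licensed; onsets are limited to one consonant).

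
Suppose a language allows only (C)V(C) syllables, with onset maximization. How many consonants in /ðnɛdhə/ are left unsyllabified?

Under (C)V(C), the unsyllabifiable consonants are /ð/ (at most one coda consonant is licensed; onsets are limited to one consonant).

1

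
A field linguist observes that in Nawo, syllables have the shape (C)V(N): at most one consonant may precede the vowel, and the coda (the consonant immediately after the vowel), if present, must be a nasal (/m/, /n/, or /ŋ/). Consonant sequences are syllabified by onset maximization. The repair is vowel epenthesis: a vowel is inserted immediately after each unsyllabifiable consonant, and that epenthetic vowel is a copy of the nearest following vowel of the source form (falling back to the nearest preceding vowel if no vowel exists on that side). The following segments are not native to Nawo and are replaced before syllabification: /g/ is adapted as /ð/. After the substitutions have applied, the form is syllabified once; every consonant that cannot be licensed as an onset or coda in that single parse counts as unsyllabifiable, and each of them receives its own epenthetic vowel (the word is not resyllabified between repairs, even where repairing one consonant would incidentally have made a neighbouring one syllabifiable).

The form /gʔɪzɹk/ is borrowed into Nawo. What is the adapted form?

ðɪʔɪzɪɹɪkɪ

Substitution: /g/ → /ð/, giving /ðʔɪzɹk/.
Syllabifying with onset maximization leaves /ð/, /z/, /ɹ/, /k/ stranded (only a nasal (/m/, /n/, or /ŋ/) is licensed in coda position; onsets are limited to one consonant).
Inserting the epenthetic vowel yields /ð/ → /ðɪ/, /z/ → /zɪ/, /ɹ/ → /ɹɪ/, /k/ → /kɪ/.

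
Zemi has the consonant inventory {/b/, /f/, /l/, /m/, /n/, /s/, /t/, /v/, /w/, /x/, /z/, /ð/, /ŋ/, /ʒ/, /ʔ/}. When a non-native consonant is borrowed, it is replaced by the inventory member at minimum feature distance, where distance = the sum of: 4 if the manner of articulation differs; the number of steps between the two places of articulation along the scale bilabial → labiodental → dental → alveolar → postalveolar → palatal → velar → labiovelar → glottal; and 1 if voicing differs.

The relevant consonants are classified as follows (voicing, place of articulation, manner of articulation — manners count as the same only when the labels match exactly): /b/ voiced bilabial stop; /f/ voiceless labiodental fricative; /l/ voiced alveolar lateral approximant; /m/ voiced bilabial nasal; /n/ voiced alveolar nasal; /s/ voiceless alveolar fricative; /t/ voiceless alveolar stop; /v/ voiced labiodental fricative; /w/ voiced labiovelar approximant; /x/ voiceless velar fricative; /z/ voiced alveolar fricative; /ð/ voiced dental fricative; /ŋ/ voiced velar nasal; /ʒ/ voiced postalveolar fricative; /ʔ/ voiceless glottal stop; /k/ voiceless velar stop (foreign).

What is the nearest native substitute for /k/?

ʔ

/ʔ/ is closest: same manner (stop), place distance 2 (velar→glottal), same voicing; total 2. Next closest is /t/ at distance 3.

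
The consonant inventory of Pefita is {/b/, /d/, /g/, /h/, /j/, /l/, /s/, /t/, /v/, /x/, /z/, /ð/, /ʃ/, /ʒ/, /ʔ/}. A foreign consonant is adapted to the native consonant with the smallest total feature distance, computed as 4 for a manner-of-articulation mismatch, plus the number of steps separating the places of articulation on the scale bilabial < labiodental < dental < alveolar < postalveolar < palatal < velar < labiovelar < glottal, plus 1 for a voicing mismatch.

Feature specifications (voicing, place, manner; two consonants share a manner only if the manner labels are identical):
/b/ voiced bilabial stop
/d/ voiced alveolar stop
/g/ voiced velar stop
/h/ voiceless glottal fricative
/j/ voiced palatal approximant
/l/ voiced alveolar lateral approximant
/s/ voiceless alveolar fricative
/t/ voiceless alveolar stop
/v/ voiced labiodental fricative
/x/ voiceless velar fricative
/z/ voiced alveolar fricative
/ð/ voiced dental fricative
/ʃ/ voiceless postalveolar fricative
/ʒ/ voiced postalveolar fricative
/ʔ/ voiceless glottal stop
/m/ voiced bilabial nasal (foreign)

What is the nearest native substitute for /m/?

/b/ is closest: manner differs (nasal→stop, +4), place distance 0 (bilabial→bilabial), same voicing; total 4. Next closest is /v/ at distance 5.

b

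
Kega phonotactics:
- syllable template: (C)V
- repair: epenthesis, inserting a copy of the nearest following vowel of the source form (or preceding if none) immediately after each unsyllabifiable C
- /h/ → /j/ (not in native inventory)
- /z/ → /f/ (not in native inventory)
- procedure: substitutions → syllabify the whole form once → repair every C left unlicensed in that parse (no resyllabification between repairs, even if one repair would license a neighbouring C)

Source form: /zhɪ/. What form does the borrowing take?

Substitution: /z/ → /f/, /h/ → /j/, giving /fjɪ/.
Under (C)V, the unsyllabifiable consonants are /f/ (no codas are permitted; onsets are limited to one consonant).
Inserting the epenthetic vowel yields /f/ → /fɪ/.

fɪjɪ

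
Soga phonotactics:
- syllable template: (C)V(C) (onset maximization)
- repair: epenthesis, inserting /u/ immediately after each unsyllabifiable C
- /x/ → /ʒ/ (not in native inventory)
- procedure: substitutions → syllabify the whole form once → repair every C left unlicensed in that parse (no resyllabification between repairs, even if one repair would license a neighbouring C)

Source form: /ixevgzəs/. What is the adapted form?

iʒevguzəs

Substitution: /x/ → /ʒ/, giving /iʒevgzəs/.
The consonants /g/ cannot be parsed into a legal (C)V(C) syllable (at most one coda consonant is licensed; onsets are limited to one consonant).
Each unlicensed consonant becomes the onset of a new syllable: /g/ → /gu/.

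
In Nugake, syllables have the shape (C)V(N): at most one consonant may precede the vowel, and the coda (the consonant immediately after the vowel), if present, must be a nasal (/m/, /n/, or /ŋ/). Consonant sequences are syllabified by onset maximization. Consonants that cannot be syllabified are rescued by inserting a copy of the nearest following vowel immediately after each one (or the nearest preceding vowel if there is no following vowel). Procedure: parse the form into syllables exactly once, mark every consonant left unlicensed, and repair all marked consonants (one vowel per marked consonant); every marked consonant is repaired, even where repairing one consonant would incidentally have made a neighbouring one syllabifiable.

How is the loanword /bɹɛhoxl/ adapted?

bɛɹɛhoxolo

Syllabifying with onset maximization leaves /b/, /x/, /l/ stranded (only a nasal (/m/, /n/, or /ŋ/) is licensed in coda position; onsets are limited to one consonant).
Each unlicensed consonant becomes the onset of a new syllable: /b/ → /bɛ/, /x/ → /xo/, /l/ → /lo/.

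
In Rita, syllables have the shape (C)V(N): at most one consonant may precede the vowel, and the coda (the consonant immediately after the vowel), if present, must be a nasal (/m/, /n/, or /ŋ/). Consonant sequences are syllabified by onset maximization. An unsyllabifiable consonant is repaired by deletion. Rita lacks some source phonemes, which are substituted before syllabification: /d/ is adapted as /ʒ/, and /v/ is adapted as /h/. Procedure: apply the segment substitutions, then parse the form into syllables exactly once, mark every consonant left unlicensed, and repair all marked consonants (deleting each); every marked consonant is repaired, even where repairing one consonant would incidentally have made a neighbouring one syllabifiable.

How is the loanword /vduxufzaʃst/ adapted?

ʒuxuza

Substitution: /v/ → /h/, /d/ → /ʒ/, giving /hʒuxufzaʃst/.
Under (C)V(N), the unsyllabifiable consonants are /h/, /f/, /ʃ/, /s/, /t/ (only a nasal (/m/, /n/, or /ŋ/) is licensed in coda position; onsets are limited to one consonant).
Each unlicensed consonant is deleted: /h/, /f/, /ʃ/, /s/, /t/.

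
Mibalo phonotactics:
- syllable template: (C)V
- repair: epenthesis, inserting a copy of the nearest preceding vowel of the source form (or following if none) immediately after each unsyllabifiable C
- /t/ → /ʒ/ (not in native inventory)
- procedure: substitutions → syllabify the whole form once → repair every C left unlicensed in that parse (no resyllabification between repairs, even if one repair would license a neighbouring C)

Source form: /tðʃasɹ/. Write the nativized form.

ʒaðaʃasaɹa

Substitution: /t/ → /ʒ/, giving /ʒðʃasɹ/.
Syllabifying with onset maximization leaves /ʒ/, /ð/, /s/, /ɹ/ stranded (no codas are permitted; onsets are limited to one consonant).
Inserting the epenthetic vowel yields /ʒ/ → /ʒa/, /ð/ → /ða/, /s/ → /sa/, /ɹ/ → /ɹa/.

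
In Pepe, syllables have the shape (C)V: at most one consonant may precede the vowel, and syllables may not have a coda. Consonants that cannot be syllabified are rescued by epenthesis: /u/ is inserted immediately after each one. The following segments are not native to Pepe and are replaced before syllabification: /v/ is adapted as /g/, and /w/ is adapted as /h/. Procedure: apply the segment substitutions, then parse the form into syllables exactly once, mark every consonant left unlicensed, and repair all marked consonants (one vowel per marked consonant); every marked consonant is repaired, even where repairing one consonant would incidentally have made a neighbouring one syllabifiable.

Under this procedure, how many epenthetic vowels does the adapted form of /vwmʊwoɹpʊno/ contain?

3

After substitution the input is /ghmʊhoɹpʊno/.
The unsyllabifiable consonants are /g/, /h/, /ɹ/; each receives one epenthetic vowel.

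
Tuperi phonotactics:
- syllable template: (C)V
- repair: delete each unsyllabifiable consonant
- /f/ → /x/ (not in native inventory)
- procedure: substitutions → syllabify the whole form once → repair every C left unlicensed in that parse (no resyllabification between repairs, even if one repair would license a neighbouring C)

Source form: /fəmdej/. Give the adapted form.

xəde

Substitution: /f/ → /x/, giving /xəmdej/.
The consonants /m/, /j/ cannot be parsed into a legal (C)V syllable (no codas are permitted; onsets are limited to one consonant).
Deleting the stranded consonants removes /m/, /j/.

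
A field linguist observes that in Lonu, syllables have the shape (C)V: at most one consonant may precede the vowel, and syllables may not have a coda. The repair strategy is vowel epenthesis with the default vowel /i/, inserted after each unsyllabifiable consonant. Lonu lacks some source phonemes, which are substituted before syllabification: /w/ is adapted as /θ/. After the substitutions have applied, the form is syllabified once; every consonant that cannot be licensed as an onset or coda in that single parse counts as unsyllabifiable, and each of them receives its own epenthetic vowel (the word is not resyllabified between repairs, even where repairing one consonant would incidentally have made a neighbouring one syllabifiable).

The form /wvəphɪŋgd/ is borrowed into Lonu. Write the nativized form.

Substitution: /w/ → /θ/, giving /θvəphɪŋgd/.
Under (C)V, the unsyllabifiable consonants are /θ/, /p/, /ŋ/, /g/, /d/ (no codas are permitted; onsets are limited to one consonant).
Each unlicensed consonant becomes the onset of a new syllable: /θ/ → /θi/, /p/ → /pi/, /ŋ/ → /ŋi/, /g/ → /gi/, /d/ → /di/.

θivəpihɪŋigidi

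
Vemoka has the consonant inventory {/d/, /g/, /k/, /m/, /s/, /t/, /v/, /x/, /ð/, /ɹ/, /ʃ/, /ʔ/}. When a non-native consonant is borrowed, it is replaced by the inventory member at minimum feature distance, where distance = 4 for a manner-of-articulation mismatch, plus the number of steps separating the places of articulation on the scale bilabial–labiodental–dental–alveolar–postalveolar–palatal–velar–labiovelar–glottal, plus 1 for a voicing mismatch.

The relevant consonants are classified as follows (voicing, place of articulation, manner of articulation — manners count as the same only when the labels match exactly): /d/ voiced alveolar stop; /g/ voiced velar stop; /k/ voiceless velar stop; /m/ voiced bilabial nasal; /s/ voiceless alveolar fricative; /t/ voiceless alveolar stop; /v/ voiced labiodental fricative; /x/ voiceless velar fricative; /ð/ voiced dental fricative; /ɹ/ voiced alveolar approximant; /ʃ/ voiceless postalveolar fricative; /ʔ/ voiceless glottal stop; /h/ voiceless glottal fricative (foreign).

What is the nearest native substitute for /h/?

/x/ is closest: same manner (fricative), place distance 2 (glottal→velar), same voicing; total 2. Next closest is /ʃ/ at distance 4.

x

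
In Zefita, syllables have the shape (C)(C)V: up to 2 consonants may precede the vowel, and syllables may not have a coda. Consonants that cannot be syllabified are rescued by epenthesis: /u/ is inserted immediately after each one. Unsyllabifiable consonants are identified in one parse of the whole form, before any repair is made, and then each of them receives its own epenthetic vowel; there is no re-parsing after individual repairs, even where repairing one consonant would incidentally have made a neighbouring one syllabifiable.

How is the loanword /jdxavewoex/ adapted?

Syllabifying with onset maximization leaves /j/, /x/ stranded (no codas are permitted; onsets may contain at most 2 consonants).
Inserting the epenthetic vowel yields /j/ → /ju/, /x/ → /xu/.

judxavewoexu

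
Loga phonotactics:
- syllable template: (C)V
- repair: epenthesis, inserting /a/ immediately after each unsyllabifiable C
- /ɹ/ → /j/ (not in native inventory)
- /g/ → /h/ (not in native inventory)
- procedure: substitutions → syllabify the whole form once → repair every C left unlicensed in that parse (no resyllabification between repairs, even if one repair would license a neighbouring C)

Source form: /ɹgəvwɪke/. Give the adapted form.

jahəvawɪke

Substitution: /ɹ/ → /j/, /g/ → /h/, giving /jhəvwɪke/.
Syllabifying with onset maximization leaves /j/, /v/ stranded (no codas are permitted; onsets are limited to one consonant).
Inserting the epenthetic vowel yields /j/ → /ja/, /v/ → /va/.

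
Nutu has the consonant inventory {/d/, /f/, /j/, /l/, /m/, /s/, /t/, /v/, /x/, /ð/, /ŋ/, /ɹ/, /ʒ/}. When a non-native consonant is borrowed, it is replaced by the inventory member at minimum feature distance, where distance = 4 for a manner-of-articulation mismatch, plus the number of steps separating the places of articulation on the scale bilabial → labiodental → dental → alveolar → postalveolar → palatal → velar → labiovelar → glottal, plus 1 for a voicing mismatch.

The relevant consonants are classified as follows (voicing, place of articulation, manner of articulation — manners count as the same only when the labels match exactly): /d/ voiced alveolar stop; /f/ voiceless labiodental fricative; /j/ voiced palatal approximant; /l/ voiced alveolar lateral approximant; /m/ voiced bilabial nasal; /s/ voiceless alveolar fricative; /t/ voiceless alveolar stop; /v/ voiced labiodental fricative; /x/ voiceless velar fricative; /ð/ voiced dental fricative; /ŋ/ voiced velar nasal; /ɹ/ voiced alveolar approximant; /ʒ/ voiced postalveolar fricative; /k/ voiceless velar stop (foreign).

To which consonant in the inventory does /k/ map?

/t/ is closest: same manner (stop), place distance 3 (velar→alveolar), same voicing; total 3. Next closest is /d/ at distance 4.

t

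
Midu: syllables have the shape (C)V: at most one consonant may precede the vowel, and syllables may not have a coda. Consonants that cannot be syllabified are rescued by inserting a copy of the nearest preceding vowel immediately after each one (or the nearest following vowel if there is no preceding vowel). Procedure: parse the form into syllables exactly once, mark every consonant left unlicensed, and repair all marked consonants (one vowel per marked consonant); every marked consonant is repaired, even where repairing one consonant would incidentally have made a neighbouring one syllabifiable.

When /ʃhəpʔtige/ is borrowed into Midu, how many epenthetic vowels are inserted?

The unsyllabifiable consonants are /ʃ/, /p/, /ʔ/; each receives one epenthetic vowel.

3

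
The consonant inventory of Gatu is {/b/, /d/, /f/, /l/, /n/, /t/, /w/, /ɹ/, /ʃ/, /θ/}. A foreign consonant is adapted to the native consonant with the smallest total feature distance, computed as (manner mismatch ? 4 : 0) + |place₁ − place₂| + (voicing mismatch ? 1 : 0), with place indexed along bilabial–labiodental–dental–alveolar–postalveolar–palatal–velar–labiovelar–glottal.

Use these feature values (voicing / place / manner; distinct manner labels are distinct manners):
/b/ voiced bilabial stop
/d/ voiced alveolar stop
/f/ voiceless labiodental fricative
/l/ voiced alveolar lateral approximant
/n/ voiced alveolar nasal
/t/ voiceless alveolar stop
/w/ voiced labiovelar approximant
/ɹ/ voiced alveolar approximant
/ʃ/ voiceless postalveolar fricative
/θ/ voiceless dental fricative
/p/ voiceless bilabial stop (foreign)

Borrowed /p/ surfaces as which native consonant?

/b/ is closest: same manner (stop), place distance 0 (bilabial→bilabial), voicing differs (+1); total 1. Next closest is /t/ at distance 3.

b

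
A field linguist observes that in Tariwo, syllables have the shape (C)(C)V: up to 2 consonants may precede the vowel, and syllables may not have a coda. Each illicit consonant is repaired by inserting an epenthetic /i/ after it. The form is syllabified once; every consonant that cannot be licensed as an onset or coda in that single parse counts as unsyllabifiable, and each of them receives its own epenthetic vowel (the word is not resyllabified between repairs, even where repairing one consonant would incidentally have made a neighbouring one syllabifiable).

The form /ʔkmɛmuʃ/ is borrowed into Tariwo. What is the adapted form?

The consonants /ʔ/, /ʃ/ cannot be parsed into a legal (C)(C)V syllable (no codas are permitted; onsets may contain at most 2 consonants).
Inserting the epenthetic vowel yields /ʔ/ → /ʔi/, /ʃ/ → /ʃi/.

ʔikmɛmuʃi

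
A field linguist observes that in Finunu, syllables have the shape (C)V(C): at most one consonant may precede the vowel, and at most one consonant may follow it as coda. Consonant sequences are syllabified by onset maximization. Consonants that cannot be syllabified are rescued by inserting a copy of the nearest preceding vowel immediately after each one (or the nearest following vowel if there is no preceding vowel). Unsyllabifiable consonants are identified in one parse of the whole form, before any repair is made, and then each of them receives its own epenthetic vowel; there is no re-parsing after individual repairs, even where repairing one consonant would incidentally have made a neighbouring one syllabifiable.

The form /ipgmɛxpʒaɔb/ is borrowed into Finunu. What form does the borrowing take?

ipgimɛxpɛʒaɔb

Syllabifying with onset maximization leaves /g/, /p/ stranded (at most one coda consonant is licensed; onsets are limited to one consonant).
Inserting the epenthetic vowel yields /g/ → /gi/, /p/ → /pɛ/.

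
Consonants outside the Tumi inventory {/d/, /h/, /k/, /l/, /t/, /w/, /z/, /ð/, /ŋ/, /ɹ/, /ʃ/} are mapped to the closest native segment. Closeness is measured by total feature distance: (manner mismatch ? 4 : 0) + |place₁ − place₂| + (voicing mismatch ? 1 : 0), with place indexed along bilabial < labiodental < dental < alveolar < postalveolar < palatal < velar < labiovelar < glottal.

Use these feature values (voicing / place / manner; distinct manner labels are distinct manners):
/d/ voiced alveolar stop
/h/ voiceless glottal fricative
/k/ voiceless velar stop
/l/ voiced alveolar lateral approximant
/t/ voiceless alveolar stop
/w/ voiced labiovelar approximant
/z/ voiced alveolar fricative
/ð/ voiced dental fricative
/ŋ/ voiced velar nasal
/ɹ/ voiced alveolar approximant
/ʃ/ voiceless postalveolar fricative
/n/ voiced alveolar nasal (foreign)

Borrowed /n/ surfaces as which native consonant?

ŋ

/ŋ/ is closest: same manner (nasal), place distance 3 (alveolar→velar), same voicing; total 3. Next closest is /d/ at distance 4.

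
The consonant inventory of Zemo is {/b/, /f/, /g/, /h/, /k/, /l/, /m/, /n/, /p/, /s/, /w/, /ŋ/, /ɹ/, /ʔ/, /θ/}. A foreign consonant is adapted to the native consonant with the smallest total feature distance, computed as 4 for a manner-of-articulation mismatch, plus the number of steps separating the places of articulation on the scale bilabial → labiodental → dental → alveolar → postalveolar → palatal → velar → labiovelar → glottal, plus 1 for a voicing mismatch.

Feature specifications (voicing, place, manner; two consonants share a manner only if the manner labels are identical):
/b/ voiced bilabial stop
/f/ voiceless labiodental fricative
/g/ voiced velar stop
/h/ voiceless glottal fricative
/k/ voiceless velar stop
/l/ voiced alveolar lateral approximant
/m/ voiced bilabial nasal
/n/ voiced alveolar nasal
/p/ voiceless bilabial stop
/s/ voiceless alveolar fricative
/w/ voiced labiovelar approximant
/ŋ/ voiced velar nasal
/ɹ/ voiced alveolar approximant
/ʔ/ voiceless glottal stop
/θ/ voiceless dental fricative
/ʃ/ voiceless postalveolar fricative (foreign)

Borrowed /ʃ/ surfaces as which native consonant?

/s/ is closest: same manner (fricative), place distance 1 (postalveolar→alveolar), same voicing; total 1. Next closest is /θ/ at distance 2.

s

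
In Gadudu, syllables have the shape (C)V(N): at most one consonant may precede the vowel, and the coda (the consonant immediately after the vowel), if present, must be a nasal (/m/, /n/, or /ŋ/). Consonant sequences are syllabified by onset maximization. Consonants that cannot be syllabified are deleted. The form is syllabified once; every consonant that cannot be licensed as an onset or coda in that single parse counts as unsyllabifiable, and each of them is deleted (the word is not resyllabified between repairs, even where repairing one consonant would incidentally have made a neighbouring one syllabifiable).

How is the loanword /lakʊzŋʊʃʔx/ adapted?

lakʊŋʊ

The consonants /z/, /ʃ/, /ʔ/, /x/ cannot be parsed into a legal (C)V(N) syllable (only a nasal (/m/, /n/, or /ŋ/) is licensed in coda position; onsets are limited to one consonant).
Deleting the stranded consonants removes /z/, /ʃ/, /ʔ/, /x/.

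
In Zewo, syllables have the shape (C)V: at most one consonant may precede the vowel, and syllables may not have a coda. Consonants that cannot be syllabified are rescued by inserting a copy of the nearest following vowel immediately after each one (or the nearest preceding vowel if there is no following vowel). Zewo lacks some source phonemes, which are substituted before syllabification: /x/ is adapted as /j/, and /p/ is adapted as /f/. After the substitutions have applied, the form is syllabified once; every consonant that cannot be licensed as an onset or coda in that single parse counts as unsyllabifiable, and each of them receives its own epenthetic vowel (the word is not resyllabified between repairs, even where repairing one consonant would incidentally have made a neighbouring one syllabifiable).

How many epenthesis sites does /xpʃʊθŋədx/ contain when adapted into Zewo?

5

After substitution the input is /jfʃʊθŋədj/.
The unsyllabifiable consonants are /j/, /f/, /θ/, /d/, /j/; each receives one epenthetic vowel.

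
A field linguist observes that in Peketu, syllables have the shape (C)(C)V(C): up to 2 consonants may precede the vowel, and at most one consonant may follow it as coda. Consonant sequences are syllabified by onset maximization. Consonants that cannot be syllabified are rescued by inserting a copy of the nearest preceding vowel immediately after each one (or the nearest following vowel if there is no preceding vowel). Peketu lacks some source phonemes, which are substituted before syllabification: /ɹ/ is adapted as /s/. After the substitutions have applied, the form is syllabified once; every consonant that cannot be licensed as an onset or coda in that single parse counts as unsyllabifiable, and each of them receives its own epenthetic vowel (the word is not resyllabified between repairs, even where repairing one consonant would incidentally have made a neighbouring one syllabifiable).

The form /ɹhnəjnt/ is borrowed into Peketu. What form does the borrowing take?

səhnəjnətə

Substitution: /ɹ/ → /s/, giving /shnəjnt/.
Under (C)(C)V(C), the unsyllabifiable consonants are /s/, /n/, /t/ (at most one coda consonant is licensed; onsets may contain at most 2 consonants).
Each unlicensed consonant becomes the onset of a new syllable: /s/ → /sə/, /n/ → /nə/, /t/ → /tə/.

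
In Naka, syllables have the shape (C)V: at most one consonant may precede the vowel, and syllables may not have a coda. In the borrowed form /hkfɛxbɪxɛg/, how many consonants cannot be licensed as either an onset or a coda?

Syllabifying with onset maximization leaves /h/, /k/, /x/, /g/ stranded (no codas are permitted; onsets are limited to one consonant).

4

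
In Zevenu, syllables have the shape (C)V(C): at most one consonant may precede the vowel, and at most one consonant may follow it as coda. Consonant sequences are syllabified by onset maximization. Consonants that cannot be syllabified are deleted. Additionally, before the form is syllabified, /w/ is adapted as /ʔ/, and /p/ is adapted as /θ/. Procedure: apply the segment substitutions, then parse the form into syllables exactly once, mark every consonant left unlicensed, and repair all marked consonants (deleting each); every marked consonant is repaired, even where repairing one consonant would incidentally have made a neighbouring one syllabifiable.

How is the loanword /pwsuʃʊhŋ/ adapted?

suʃʊh

Substitution: /p/ → /θ/, /w/ → /ʔ/, giving /θʔsuʃʊhŋ/.
The consonants /θ/, /ʔ/, /ŋ/ cannot be parsed into a legal (C)V(C) syllable (at most one coda consonant is licensed; onsets are limited to one consonant).
Deletion applies to /θ/, /ʔ/, /ŋ/.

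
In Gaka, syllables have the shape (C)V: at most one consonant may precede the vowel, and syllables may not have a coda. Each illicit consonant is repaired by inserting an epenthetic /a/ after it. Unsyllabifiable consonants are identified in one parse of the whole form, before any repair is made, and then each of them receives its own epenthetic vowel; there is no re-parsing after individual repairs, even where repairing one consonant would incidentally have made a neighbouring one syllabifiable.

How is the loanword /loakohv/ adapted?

loakohava

The consonants /h/, /v/ cannot be parsed into a legal (C)V syllable (no codas are permitted; onsets are limited to one consonant).
Each unlicensed consonant becomes the onset of a new syllable: /h/ → /ha/, /v/ → /va/.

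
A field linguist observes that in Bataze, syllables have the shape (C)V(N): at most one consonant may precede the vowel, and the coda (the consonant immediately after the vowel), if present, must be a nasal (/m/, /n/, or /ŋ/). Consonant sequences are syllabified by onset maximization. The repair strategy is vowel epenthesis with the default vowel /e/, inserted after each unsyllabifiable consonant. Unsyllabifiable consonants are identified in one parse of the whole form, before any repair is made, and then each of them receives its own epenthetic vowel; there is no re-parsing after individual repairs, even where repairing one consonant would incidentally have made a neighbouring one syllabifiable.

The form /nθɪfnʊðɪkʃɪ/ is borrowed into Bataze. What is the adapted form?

neθɪfenʊðɪkeʃɪ

Under (C)V(N), the unsyllabifiable consonants are /n/, /f/, /k/ (only a nasal (/m/, /n/, or /ŋ/) is licensed in coda position; onsets are limited to one consonant).
Each unlicensed consonant becomes the onset of a new syllable: /n/ → /ne/, /f/ → /fe/, /k/ → /ke/.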